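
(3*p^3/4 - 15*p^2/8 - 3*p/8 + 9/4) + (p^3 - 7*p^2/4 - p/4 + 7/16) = 7*p^3/4 - 29*p^2/8 - 5*p/8 + 43/16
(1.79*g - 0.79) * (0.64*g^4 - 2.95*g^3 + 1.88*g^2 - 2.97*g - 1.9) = 1.1456*g^5 - 5.7861*g^4 + 5.6957*g^3 - 6.8015*g^2 - 1.0547*g + 1.501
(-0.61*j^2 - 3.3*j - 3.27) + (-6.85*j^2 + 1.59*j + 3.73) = -7.46*j^2 - 1.71*j + 0.46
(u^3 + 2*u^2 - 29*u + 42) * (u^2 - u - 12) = u^5 + u^4 - 43*u^3 + 47*u^2 + 306*u - 504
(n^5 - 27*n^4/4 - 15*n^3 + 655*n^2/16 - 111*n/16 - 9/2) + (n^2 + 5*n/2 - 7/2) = n^5 - 27*n^4/4 - 15*n^3 + 671*n^2/16 - 71*n/16 - 8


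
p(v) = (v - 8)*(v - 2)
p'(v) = 2*v - 10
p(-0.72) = 23.72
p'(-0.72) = -11.44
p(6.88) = -5.47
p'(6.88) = 3.76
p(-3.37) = 61.06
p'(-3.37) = -16.74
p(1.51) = 3.18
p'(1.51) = -6.98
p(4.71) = -8.92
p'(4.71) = -0.58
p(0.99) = 7.08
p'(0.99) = -8.02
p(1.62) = 2.42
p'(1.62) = -6.76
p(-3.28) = 59.56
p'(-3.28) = -16.56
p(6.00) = -8.00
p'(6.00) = 2.00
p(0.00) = 16.00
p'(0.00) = -10.00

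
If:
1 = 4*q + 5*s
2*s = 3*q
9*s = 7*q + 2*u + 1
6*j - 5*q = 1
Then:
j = 11/46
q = 2/23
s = 3/23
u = -5/23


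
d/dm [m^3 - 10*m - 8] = 3*m^2 - 10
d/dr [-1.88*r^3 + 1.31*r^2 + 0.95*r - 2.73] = -5.64*r^2 + 2.62*r + 0.95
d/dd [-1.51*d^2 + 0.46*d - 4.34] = 0.46 - 3.02*d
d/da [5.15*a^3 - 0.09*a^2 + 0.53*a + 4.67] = 15.45*a^2 - 0.18*a + 0.53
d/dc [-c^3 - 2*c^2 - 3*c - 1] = -3*c^2 - 4*c - 3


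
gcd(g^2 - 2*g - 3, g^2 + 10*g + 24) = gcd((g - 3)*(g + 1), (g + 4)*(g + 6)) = 1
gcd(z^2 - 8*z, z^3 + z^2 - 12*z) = z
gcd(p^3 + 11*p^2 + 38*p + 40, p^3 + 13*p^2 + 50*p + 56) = p^2 + 6*p + 8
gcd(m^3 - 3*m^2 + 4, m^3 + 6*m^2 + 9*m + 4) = m + 1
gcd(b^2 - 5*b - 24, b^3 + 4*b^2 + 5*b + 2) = 1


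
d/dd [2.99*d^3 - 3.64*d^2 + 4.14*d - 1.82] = 8.97*d^2 - 7.28*d + 4.14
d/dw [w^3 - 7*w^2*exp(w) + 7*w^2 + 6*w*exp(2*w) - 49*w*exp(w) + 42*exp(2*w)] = -7*w^2*exp(w) + 3*w^2 + 12*w*exp(2*w) - 63*w*exp(w) + 14*w + 90*exp(2*w) - 49*exp(w)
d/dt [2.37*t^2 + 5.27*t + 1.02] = 4.74*t + 5.27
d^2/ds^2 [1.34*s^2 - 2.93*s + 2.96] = 2.68000000000000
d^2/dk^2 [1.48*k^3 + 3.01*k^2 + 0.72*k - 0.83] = 8.88*k + 6.02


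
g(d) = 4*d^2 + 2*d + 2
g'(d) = 8*d + 2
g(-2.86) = 29.00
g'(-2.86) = -20.88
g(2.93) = 42.20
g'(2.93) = 25.44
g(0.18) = 2.49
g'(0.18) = 3.44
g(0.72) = 5.51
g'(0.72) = 7.76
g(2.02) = 22.36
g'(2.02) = 18.16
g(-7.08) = 188.35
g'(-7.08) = -54.64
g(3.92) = 71.31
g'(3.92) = 33.36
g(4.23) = 82.03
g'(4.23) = 35.84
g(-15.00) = 872.00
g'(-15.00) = -118.00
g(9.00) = 344.00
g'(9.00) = 74.00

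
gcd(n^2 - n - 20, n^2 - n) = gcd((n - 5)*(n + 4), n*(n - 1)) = 1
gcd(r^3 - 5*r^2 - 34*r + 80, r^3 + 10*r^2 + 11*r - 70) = r^2 + 3*r - 10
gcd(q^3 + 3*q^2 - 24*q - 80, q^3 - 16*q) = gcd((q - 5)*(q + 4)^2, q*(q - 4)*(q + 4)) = q + 4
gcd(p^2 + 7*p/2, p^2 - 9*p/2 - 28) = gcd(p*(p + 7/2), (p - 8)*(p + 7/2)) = p + 7/2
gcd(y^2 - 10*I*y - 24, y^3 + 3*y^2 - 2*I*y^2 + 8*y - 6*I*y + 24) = y - 4*I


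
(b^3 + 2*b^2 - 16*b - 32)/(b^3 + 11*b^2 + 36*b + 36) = (b^2 - 16)/(b^2 + 9*b + 18)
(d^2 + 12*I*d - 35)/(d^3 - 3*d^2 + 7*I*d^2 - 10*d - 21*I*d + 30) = (d + 7*I)/(d^2 + d*(-3 + 2*I) - 6*I)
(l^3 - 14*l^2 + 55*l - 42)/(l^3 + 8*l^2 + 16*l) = (l^3 - 14*l^2 + 55*l - 42)/(l*(l^2 + 8*l + 16))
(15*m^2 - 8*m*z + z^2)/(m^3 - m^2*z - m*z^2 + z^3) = (15*m^2 - 8*m*z + z^2)/(m^3 - m^2*z - m*z^2 + z^3)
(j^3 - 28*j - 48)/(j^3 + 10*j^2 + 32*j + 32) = (j - 6)/(j + 4)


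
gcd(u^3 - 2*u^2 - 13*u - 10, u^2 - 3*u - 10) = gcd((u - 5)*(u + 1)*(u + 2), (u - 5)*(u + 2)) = u^2 - 3*u - 10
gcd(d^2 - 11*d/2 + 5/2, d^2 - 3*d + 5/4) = d - 1/2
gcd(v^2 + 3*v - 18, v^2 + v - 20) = 1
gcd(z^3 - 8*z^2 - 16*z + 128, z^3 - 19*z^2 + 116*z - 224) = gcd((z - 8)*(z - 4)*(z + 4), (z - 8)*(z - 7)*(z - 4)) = z^2 - 12*z + 32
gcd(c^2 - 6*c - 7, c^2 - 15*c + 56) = c - 7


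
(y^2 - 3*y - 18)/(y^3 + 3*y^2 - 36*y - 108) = 1/(y + 6)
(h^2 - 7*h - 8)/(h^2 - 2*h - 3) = (h - 8)/(h - 3)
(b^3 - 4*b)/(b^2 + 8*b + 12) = b*(b - 2)/(b + 6)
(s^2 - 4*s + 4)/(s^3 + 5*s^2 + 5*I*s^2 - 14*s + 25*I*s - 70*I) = (s - 2)/(s^2 + s*(7 + 5*I) + 35*I)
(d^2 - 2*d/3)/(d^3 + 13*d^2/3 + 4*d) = (3*d - 2)/(3*d^2 + 13*d + 12)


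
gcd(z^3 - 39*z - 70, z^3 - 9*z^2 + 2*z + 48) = z + 2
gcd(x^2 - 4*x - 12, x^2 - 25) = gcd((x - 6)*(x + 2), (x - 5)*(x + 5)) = 1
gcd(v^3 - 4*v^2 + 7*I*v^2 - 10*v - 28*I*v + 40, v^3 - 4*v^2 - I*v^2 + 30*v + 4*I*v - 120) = v^2 + v*(-4 + 5*I) - 20*I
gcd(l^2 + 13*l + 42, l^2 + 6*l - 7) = l + 7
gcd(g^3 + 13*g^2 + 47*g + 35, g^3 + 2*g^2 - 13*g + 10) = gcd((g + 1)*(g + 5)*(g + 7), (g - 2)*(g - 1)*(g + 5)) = g + 5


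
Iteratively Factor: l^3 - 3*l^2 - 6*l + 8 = (l + 2)*(l^2 - 5*l + 4) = (l - 1)*(l + 2)*(l - 4)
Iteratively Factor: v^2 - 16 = (v + 4)*(v - 4)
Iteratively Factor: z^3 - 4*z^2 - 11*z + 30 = (z - 2)*(z^2 - 2*z - 15) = (z - 5)*(z - 2)*(z + 3)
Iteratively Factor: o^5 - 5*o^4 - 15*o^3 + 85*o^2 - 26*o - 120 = (o + 1)*(o^4 - 6*o^3 - 9*o^2 + 94*o - 120) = (o - 3)*(o + 1)*(o^3 - 3*o^2 - 18*o + 40) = (o - 5)*(o - 3)*(o + 1)*(o^2 + 2*o - 8) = (o - 5)*(o - 3)*(o + 1)*(o + 4)*(o - 2)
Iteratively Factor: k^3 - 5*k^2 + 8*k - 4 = (k - 2)*(k^2 - 3*k + 2) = (k - 2)^2*(k - 1)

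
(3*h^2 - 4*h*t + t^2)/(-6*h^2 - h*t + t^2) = (-h + t)/(2*h + t)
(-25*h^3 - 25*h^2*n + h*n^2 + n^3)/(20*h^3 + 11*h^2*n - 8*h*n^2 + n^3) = (-5*h - n)/(4*h - n)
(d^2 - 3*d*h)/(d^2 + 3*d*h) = (d - 3*h)/(d + 3*h)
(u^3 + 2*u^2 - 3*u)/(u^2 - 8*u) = (u^2 + 2*u - 3)/(u - 8)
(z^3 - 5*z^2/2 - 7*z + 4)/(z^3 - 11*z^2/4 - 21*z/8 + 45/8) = 4*(2*z^3 - 5*z^2 - 14*z + 8)/(8*z^3 - 22*z^2 - 21*z + 45)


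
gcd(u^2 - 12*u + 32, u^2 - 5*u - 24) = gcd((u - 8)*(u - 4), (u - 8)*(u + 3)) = u - 8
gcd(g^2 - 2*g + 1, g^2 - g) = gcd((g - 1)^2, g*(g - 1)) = g - 1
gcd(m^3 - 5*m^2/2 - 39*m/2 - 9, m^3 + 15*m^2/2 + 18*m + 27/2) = m + 3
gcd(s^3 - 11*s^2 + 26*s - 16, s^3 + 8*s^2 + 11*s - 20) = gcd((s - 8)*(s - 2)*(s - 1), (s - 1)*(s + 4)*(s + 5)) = s - 1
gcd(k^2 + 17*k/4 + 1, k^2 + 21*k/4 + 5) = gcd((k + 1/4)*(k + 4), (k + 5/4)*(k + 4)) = k + 4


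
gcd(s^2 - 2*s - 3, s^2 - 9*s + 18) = s - 3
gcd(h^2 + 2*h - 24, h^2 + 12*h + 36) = h + 6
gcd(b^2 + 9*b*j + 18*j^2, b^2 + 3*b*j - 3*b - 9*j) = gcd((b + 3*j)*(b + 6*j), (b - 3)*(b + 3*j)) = b + 3*j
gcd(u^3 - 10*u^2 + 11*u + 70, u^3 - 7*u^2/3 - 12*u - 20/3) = u^2 - 3*u - 10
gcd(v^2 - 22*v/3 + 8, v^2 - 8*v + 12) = v - 6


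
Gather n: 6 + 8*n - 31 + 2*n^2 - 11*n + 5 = 2*n^2 - 3*n - 20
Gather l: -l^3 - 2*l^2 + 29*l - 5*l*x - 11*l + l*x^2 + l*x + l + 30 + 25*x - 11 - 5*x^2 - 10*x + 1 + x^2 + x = -l^3 - 2*l^2 + l*(x^2 - 4*x + 19) - 4*x^2 + 16*x + 20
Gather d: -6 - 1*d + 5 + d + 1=0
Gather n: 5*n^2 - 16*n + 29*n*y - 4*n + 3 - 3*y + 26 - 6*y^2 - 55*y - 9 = 5*n^2 + n*(29*y - 20) - 6*y^2 - 58*y + 20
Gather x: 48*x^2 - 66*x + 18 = 48*x^2 - 66*x + 18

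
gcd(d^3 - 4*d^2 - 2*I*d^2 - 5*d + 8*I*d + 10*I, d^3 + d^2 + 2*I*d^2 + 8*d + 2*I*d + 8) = d^2 + d*(1 - 2*I) - 2*I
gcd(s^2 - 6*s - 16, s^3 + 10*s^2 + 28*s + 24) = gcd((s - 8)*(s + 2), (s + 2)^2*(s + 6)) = s + 2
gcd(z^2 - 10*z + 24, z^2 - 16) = z - 4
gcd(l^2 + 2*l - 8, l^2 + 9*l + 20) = l + 4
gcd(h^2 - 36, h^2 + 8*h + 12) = h + 6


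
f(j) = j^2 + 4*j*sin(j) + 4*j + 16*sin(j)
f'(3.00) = -17.16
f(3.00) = 24.95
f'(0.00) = 20.00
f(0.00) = 0.00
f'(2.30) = -5.21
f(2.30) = 33.28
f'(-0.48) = 13.68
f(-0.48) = -8.19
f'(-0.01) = 19.90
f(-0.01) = -0.20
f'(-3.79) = -1.83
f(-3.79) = -0.29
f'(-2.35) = -8.18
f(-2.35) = -8.57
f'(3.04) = -17.53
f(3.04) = 24.26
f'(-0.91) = 6.61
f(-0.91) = -12.57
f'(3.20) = -18.58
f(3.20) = 21.36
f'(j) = 4*j*cos(j) + 2*j + 4*sin(j) + 16*cos(j) + 4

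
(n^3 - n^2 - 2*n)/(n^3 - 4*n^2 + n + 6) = n/(n - 3)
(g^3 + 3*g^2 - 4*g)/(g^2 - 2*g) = (g^2 + 3*g - 4)/(g - 2)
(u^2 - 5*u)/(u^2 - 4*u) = (u - 5)/(u - 4)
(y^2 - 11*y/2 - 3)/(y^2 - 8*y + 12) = (y + 1/2)/(y - 2)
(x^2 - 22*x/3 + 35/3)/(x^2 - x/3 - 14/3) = (x - 5)/(x + 2)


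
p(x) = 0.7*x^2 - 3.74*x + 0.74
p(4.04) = -2.94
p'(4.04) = 1.92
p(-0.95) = 4.92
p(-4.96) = 36.51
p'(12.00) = 13.06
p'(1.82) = -1.19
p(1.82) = -3.75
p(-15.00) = 214.34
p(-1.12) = 5.81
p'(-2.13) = -6.72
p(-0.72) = 3.80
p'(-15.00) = -24.74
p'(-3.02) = -7.97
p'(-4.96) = -10.68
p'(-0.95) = -5.07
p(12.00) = 56.66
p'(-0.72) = -4.75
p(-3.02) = 18.42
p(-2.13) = 11.88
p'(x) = 1.4*x - 3.74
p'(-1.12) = -5.31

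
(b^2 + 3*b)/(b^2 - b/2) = 2*(b + 3)/(2*b - 1)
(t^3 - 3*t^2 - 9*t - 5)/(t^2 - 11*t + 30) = (t^2 + 2*t + 1)/(t - 6)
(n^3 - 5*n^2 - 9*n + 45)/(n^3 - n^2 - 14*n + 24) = (n^2 - 2*n - 15)/(n^2 + 2*n - 8)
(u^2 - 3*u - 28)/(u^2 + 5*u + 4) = (u - 7)/(u + 1)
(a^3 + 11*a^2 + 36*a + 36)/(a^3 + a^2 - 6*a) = (a^2 + 8*a + 12)/(a*(a - 2))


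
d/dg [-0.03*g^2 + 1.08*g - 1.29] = 1.08 - 0.06*g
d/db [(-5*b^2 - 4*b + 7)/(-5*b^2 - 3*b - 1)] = 5*(-b^2 + 16*b + 5)/(25*b^4 + 30*b^3 + 19*b^2 + 6*b + 1)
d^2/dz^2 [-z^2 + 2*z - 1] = -2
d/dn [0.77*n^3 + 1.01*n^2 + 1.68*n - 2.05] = 2.31*n^2 + 2.02*n + 1.68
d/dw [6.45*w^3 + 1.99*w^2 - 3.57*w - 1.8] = 19.35*w^2 + 3.98*w - 3.57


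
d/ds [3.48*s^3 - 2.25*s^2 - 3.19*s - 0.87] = 10.44*s^2 - 4.5*s - 3.19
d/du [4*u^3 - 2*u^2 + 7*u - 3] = 12*u^2 - 4*u + 7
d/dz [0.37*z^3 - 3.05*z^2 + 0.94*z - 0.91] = 1.11*z^2 - 6.1*z + 0.94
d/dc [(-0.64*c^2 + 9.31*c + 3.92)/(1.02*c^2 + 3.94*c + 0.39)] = (-12.0178*c^2 - 8.496*c - 11.8139)/(1.0404*c^4 + 8.0376*c^3 + 16.3192*c^2 + 3.0732*c + 0.1521)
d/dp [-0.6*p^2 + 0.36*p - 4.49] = 0.36 - 1.2*p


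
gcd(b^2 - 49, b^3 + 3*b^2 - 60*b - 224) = b + 7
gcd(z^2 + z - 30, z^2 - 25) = z - 5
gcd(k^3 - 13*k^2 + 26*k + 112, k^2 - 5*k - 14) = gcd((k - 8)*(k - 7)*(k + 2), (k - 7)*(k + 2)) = k^2 - 5*k - 14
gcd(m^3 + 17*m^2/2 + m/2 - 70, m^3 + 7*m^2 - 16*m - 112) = m^2 + 11*m + 28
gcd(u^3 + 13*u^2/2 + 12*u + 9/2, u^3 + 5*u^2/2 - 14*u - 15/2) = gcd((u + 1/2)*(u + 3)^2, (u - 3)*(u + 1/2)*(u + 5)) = u + 1/2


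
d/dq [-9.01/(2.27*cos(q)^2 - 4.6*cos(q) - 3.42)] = (41.446 - 40.9054*cos(q))*sin(q)/(-2.27*cos(q)^2 + 4.6*cos(q) + 3.42)^2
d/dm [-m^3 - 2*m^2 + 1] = m*(-3*m - 4)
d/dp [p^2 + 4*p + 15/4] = 2*p + 4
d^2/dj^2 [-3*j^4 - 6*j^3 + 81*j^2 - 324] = -36*j^2 - 36*j + 162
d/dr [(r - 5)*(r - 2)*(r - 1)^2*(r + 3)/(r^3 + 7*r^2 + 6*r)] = (2*r^7 + 15*r^6 - 60*r^5 - 170*r^4 + 118*r^3 + 695*r^2 - 420*r - 180)/(r^2*(r^4 + 14*r^3 + 61*r^2 + 84*r + 36))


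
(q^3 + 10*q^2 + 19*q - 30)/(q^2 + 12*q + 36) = (q^2 + 4*q - 5)/(q + 6)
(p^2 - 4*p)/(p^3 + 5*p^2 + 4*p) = (p - 4)/(p^2 + 5*p + 4)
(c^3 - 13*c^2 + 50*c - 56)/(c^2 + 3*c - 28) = (c^2 - 9*c + 14)/(c + 7)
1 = 1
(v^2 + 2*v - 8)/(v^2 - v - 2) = (v + 4)/(v + 1)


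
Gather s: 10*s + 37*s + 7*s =54*s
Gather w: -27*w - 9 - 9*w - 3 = -36*w - 12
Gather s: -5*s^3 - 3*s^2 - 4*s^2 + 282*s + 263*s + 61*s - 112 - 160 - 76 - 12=-5*s^3 - 7*s^2 + 606*s - 360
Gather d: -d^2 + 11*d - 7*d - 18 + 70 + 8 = -d^2 + 4*d + 60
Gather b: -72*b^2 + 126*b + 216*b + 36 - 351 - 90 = -72*b^2 + 342*b - 405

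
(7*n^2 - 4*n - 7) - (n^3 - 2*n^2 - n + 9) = -n^3 + 9*n^2 - 3*n - 16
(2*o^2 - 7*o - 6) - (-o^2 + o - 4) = 3*o^2 - 8*o - 2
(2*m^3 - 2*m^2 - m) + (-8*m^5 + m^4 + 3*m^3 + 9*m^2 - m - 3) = -8*m^5 + m^4 + 5*m^3 + 7*m^2 - 2*m - 3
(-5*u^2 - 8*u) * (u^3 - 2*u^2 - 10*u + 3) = -5*u^5 + 2*u^4 + 66*u^3 + 65*u^2 - 24*u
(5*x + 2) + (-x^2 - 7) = -x^2 + 5*x - 5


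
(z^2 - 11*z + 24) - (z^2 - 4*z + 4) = 20 - 7*z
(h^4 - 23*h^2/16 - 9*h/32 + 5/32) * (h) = h^5 - 23*h^3/16 - 9*h^2/32 + 5*h/32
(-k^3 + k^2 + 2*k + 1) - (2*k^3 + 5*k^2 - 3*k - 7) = -3*k^3 - 4*k^2 + 5*k + 8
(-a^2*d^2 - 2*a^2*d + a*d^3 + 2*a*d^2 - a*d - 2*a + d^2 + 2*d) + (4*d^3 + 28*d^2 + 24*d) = -a^2*d^2 - 2*a^2*d + a*d^3 + 2*a*d^2 - a*d - 2*a + 4*d^3 + 29*d^2 + 26*d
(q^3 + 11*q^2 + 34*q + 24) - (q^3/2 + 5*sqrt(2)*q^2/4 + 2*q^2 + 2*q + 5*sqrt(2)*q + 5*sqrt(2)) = q^3/2 - 5*sqrt(2)*q^2/4 + 9*q^2 - 5*sqrt(2)*q + 32*q - 5*sqrt(2) + 24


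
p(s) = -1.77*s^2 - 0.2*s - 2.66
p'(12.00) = -42.68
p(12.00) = -259.94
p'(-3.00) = 10.42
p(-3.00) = -17.99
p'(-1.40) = 4.76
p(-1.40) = -5.85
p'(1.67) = -6.11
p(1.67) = -7.93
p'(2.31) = -8.38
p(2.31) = -12.57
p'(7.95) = -28.34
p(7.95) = -116.12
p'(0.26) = -1.12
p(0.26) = -2.83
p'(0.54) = -2.11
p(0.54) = -3.28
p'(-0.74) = 2.42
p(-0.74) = -3.48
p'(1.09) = -4.06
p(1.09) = -4.98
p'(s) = -3.54*s - 0.2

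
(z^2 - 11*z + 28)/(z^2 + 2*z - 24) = (z - 7)/(z + 6)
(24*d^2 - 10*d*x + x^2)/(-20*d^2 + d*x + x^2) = (-6*d + x)/(5*d + x)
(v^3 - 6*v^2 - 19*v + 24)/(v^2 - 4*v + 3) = (v^2 - 5*v - 24)/(v - 3)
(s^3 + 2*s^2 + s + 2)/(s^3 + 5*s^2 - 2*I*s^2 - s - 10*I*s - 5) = (s^2 + s*(2 + I) + 2*I)/(s^2 + s*(5 - I) - 5*I)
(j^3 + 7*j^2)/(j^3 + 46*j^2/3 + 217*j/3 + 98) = 3*j^2/(3*j^2 + 25*j + 42)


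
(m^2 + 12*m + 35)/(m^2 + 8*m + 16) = (m^2 + 12*m + 35)/(m^2 + 8*m + 16)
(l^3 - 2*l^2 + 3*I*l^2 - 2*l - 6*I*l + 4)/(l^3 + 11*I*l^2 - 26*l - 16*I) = (l - 2)/(l + 8*I)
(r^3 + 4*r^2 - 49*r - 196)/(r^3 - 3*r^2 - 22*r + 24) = (r^2 - 49)/(r^2 - 7*r + 6)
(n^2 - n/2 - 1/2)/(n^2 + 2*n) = (2*n^2 - n - 1)/(2*n*(n + 2))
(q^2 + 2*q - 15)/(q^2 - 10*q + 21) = (q + 5)/(q - 7)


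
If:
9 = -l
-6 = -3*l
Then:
No Solution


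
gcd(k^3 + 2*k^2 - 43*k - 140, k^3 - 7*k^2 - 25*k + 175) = k^2 - 2*k - 35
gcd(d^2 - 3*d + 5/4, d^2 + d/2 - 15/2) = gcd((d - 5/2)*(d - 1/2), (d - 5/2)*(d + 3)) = d - 5/2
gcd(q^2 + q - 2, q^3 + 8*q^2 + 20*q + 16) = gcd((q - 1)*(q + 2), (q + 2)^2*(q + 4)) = q + 2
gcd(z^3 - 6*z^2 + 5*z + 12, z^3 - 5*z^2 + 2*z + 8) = z^2 - 3*z - 4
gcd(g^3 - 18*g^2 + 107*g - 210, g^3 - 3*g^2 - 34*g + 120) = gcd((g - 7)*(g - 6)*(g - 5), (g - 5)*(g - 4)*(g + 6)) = g - 5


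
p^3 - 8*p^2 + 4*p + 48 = (p - 6)*(p - 4)*(p + 2)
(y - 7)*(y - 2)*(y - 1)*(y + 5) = y^4 - 5*y^3 - 27*y^2 + 101*y - 70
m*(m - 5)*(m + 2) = m^3 - 3*m^2 - 10*m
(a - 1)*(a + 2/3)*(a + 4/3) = a^3 + a^2 - 10*a/9 - 8/9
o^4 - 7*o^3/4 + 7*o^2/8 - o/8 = o*(o - 1)*(o - 1/2)*(o - 1/4)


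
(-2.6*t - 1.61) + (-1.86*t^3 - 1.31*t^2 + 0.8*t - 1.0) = -1.86*t^3 - 1.31*t^2 - 1.8*t - 2.61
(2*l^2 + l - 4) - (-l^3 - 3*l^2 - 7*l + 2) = l^3 + 5*l^2 + 8*l - 6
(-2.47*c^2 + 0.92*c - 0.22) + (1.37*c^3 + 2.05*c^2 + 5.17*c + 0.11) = 1.37*c^3 - 0.42*c^2 + 6.09*c - 0.11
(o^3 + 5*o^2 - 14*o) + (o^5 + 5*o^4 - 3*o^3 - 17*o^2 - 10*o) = o^5 + 5*o^4 - 2*o^3 - 12*o^2 - 24*o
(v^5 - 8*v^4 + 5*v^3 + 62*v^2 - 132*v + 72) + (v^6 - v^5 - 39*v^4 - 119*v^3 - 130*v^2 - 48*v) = v^6 - 47*v^4 - 114*v^3 - 68*v^2 - 180*v + 72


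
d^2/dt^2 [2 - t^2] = -2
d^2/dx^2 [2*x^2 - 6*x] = 4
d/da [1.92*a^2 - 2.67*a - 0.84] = 3.84*a - 2.67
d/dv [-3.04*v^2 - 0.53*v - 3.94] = -6.08*v - 0.53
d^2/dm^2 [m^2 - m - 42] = 2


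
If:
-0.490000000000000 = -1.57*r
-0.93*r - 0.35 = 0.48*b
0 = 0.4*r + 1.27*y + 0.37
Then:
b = -1.33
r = 0.31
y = -0.39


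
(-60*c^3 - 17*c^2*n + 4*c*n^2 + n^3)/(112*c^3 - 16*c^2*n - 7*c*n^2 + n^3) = (-15*c^2 - 8*c*n - n^2)/(28*c^2 + 3*c*n - n^2)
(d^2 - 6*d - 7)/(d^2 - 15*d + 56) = (d + 1)/(d - 8)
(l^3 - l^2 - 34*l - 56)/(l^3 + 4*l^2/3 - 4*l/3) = 3*(l^2 - 3*l - 28)/(l*(3*l - 2))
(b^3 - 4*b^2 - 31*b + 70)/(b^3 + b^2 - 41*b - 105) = (b - 2)/(b + 3)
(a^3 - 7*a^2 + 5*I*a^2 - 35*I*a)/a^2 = a - 7 + 5*I - 35*I/a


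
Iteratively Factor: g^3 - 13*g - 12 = (g + 1)*(g^2 - g - 12) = (g + 1)*(g + 3)*(g - 4)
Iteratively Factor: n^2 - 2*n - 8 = (n + 2)*(n - 4)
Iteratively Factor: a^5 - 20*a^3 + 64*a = (a - 4)*(a^4 + 4*a^3 - 4*a^2 - 16*a) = (a - 4)*(a + 4)*(a^3 - 4*a) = a*(a - 4)*(a + 4)*(a^2 - 4) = a*(a - 4)*(a - 2)*(a + 4)*(a + 2)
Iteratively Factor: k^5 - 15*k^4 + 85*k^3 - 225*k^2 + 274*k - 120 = (k - 1)*(k^4 - 14*k^3 + 71*k^2 - 154*k + 120) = (k - 5)*(k - 1)*(k^3 - 9*k^2 + 26*k - 24) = (k - 5)*(k - 2)*(k - 1)*(k^2 - 7*k + 12) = (k - 5)*(k - 3)*(k - 2)*(k - 1)*(k - 4)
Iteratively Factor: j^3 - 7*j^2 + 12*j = (j - 4)*(j^2 - 3*j) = j*(j - 4)*(j - 3)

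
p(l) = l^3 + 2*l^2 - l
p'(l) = 3*l^2 + 4*l - 1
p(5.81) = 257.83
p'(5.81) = 123.51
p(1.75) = 9.73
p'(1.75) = 15.19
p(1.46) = 5.92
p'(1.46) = 11.23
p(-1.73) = 2.54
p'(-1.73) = 1.06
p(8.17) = 670.67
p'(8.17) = 231.93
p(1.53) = 6.73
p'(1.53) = 12.14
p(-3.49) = -14.66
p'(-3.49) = 21.58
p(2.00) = 14.00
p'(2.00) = 19.00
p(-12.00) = -1428.00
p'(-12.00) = 383.00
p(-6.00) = -138.00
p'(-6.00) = 83.00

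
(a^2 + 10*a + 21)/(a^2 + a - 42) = (a + 3)/(a - 6)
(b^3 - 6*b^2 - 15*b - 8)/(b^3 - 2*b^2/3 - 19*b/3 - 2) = 3*(-b^3 + 6*b^2 + 15*b + 8)/(-3*b^3 + 2*b^2 + 19*b + 6)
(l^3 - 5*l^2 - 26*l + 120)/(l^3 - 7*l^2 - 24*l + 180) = (l - 4)/(l - 6)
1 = 1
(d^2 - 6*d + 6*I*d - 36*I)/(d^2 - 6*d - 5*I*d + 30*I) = (d + 6*I)/(d - 5*I)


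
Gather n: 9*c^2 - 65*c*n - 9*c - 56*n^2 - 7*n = 9*c^2 - 9*c - 56*n^2 + n*(-65*c - 7)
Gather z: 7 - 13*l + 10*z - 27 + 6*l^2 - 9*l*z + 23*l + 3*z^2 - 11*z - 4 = 6*l^2 + 10*l + 3*z^2 + z*(-9*l - 1) - 24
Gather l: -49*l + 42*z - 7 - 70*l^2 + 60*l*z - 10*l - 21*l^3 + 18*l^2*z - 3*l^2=-21*l^3 + l^2*(18*z - 73) + l*(60*z - 59) + 42*z - 7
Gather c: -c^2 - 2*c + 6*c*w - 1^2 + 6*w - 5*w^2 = -c^2 + c*(6*w - 2) - 5*w^2 + 6*w - 1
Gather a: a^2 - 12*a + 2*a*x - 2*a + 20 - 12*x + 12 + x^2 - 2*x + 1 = a^2 + a*(2*x - 14) + x^2 - 14*x + 33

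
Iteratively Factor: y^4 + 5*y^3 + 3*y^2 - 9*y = (y - 1)*(y^3 + 6*y^2 + 9*y) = (y - 1)*(y + 3)*(y^2 + 3*y) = (y - 1)*(y + 3)^2*(y)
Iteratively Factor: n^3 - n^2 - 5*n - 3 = (n - 3)*(n^2 + 2*n + 1) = (n - 3)*(n + 1)*(n + 1)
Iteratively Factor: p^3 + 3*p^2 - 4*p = (p + 4)*(p^2 - p) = (p - 1)*(p + 4)*(p)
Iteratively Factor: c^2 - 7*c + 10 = (c - 5)*(c - 2)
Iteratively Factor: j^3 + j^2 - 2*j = (j)*(j^2 + j - 2) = j*(j + 2)*(j - 1)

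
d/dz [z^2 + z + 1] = 2*z + 1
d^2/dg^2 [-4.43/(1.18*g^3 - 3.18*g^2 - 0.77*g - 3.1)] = ((31.3644*g - 28.1748)*(-1.18*g^3 + 3.18*g^2 + 0.77*g + 3.1) + 4.43*(-7.08*g^2 + 12.72*g + 1.54)*(-3.54*g^2 + 6.36*g + 0.77))/(-1.18*g^3 + 3.18*g^2 + 0.77*g + 3.1)^3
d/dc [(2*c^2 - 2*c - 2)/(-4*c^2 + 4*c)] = (1/2 - c)/(c^2*(c^2 - 2*c + 1))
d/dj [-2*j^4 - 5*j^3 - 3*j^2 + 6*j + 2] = -8*j^3 - 15*j^2 - 6*j + 6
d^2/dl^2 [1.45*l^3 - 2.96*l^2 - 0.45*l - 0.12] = 8.7*l - 5.92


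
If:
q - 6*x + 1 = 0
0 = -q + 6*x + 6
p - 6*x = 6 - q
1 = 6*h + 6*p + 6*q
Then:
No Solution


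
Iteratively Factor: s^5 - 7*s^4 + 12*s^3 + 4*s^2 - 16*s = (s - 2)*(s^4 - 5*s^3 + 2*s^2 + 8*s) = (s - 2)*(s + 1)*(s^3 - 6*s^2 + 8*s) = s*(s - 2)*(s + 1)*(s^2 - 6*s + 8) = s*(s - 4)*(s - 2)*(s + 1)*(s - 2)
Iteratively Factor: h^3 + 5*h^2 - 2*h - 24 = (h - 2)*(h^2 + 7*h + 12) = (h - 2)*(h + 3)*(h + 4)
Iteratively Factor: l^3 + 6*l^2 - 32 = (l - 2)*(l^2 + 8*l + 16) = (l - 2)*(l + 4)*(l + 4)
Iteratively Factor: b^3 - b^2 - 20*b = (b - 5)*(b^2 + 4*b) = b*(b - 5)*(b + 4)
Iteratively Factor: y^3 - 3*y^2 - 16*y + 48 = (y + 4)*(y^2 - 7*y + 12) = (y - 3)*(y + 4)*(y - 4)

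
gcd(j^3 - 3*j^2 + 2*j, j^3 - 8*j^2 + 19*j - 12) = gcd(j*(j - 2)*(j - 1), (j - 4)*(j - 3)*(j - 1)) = j - 1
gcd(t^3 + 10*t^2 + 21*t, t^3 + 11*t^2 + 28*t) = t^2 + 7*t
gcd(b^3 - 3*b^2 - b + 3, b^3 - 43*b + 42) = b - 1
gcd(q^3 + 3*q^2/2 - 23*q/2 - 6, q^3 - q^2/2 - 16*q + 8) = q + 4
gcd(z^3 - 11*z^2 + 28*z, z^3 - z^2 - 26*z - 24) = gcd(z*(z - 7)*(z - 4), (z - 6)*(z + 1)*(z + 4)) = 1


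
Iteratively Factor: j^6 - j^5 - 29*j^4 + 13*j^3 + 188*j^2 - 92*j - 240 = (j - 5)*(j^5 + 4*j^4 - 9*j^3 - 32*j^2 + 28*j + 48) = (j - 5)*(j + 4)*(j^4 - 9*j^2 + 4*j + 12) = (j - 5)*(j + 1)*(j + 4)*(j^3 - j^2 - 8*j + 12) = (j - 5)*(j - 2)*(j + 1)*(j + 4)*(j^2 + j - 6) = (j - 5)*(j - 2)*(j + 1)*(j + 3)*(j + 4)*(j - 2)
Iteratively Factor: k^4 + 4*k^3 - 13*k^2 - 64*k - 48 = (k - 4)*(k^3 + 8*k^2 + 19*k + 12) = (k - 4)*(k + 4)*(k^2 + 4*k + 3) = (k - 4)*(k + 3)*(k + 4)*(k + 1)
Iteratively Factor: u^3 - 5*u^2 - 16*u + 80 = (u - 4)*(u^2 - u - 20) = (u - 5)*(u - 4)*(u + 4)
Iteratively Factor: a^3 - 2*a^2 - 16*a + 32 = (a + 4)*(a^2 - 6*a + 8) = (a - 4)*(a + 4)*(a - 2)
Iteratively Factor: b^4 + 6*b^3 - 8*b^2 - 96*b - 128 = (b + 4)*(b^3 + 2*b^2 - 16*b - 32) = (b - 4)*(b + 4)*(b^2 + 6*b + 8) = (b - 4)*(b + 4)^2*(b + 2)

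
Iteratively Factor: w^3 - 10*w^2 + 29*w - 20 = (w - 5)*(w^2 - 5*w + 4) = (w - 5)*(w - 4)*(w - 1)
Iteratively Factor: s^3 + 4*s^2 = (s)*(s^2 + 4*s) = s^2*(s + 4)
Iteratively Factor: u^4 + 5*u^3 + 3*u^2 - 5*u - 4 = (u + 1)*(u^3 + 4*u^2 - u - 4) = (u - 1)*(u + 1)*(u^2 + 5*u + 4) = (u - 1)*(u + 1)*(u + 4)*(u + 1)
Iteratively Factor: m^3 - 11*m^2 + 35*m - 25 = (m - 5)*(m^2 - 6*m + 5) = (m - 5)^2*(m - 1)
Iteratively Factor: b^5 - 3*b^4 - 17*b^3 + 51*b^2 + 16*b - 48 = (b - 1)*(b^4 - 2*b^3 - 19*b^2 + 32*b + 48) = (b - 1)*(b + 1)*(b^3 - 3*b^2 - 16*b + 48) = (b - 3)*(b - 1)*(b + 1)*(b^2 - 16) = (b - 4)*(b - 3)*(b - 1)*(b + 1)*(b + 4)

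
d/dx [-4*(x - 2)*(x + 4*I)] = -8*x + 8 - 16*I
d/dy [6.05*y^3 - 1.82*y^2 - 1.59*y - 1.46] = 18.15*y^2 - 3.64*y - 1.59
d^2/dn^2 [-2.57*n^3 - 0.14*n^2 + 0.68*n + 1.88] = -15.42*n - 0.28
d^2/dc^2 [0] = 0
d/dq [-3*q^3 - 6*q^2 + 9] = 3*q*(-3*q - 4)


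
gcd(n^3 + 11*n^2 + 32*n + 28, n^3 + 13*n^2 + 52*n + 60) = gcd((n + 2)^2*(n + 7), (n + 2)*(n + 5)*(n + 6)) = n + 2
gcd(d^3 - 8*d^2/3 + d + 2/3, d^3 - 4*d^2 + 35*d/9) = 1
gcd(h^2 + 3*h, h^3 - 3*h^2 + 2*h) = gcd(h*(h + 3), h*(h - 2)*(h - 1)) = h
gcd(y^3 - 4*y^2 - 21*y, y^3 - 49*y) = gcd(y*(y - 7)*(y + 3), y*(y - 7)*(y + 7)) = y^2 - 7*y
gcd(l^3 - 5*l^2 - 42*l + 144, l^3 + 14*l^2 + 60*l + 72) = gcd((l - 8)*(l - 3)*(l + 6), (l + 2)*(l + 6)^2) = l + 6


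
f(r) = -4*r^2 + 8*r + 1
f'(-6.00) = 56.00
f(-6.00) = -191.00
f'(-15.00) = 128.00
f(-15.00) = -1019.00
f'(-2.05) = 24.40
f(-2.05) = -32.21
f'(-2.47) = 27.76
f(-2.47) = -43.16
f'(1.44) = -3.52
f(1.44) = 4.23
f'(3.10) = -16.80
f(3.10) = -12.64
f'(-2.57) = 28.56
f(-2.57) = -45.98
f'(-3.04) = 32.32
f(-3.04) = -60.29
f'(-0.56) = 12.48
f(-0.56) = -4.73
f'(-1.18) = 17.44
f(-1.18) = -14.01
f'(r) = 8 - 8*r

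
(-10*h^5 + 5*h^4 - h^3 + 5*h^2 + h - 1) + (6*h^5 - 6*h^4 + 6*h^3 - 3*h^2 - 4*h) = -4*h^5 - h^4 + 5*h^3 + 2*h^2 - 3*h - 1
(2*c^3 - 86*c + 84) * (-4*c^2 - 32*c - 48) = -8*c^5 - 64*c^4 + 248*c^3 + 2416*c^2 + 1440*c - 4032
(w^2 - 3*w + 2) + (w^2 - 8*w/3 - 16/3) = 2*w^2 - 17*w/3 - 10/3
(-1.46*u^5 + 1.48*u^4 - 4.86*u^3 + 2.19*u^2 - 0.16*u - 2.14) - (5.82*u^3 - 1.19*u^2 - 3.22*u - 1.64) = -1.46*u^5 + 1.48*u^4 - 10.68*u^3 + 3.38*u^2 + 3.06*u - 0.5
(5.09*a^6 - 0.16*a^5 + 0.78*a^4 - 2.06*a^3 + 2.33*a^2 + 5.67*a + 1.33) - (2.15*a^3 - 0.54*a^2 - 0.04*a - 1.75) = 5.09*a^6 - 0.16*a^5 + 0.78*a^4 - 4.21*a^3 + 2.87*a^2 + 5.71*a + 3.08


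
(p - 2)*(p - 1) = p^2 - 3*p + 2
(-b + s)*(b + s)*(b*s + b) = -b^3*s - b^3 + b*s^3 + b*s^2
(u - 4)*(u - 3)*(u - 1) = u^3 - 8*u^2 + 19*u - 12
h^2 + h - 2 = (h - 1)*(h + 2)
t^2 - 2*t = t*(t - 2)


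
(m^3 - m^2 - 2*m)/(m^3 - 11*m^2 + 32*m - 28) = m*(m + 1)/(m^2 - 9*m + 14)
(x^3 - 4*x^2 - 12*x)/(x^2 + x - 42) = x*(x + 2)/(x + 7)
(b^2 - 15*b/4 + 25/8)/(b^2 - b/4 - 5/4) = (b - 5/2)/(b + 1)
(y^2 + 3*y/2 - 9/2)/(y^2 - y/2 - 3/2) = (y + 3)/(y + 1)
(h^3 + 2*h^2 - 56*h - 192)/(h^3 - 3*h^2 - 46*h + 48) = (h + 4)/(h - 1)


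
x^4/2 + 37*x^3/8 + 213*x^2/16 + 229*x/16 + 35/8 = (x/2 + 1)*(x + 1/2)*(x + 7/4)*(x + 5)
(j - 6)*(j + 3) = j^2 - 3*j - 18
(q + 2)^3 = q^3 + 6*q^2 + 12*q + 8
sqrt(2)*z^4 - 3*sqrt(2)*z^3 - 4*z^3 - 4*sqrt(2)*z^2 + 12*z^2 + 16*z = z*(z - 4)*(z - 2*sqrt(2))*(sqrt(2)*z + sqrt(2))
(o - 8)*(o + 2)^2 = o^3 - 4*o^2 - 28*o - 32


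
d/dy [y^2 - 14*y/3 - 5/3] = 2*y - 14/3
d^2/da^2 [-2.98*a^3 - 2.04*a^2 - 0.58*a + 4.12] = -17.88*a - 4.08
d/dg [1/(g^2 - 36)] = -2*g/(g^2 - 36)^2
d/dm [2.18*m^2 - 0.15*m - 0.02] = 4.36*m - 0.15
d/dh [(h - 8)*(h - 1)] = 2*h - 9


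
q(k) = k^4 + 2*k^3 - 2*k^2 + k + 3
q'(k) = 4*k^3 + 6*k^2 - 4*k + 1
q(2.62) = 74.98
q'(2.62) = 103.65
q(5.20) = 966.50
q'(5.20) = 704.87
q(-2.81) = 2.37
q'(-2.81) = -29.14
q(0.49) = 3.30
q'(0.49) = 0.95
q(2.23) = 42.19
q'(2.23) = 66.28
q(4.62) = 617.74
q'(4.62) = 505.03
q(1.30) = 8.17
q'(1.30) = 14.73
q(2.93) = 112.77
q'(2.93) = 141.40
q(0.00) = 3.00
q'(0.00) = 1.00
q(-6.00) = 789.00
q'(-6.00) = -623.00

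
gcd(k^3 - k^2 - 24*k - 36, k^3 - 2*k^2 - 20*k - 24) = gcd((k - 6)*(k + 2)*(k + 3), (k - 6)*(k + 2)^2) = k^2 - 4*k - 12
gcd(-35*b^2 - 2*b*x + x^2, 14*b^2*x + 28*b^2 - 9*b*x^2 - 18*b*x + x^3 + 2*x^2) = -7*b + x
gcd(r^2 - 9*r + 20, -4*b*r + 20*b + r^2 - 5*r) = r - 5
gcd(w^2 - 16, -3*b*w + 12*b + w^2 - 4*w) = w - 4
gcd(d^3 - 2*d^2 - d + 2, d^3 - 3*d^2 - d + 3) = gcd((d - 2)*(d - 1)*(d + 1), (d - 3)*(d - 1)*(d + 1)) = d^2 - 1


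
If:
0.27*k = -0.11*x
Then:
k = -0.407407407407407*x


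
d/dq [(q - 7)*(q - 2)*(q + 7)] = 3*q^2 - 4*q - 49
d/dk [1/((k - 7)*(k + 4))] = (3 - 2*k)/(k^4 - 6*k^3 - 47*k^2 + 168*k + 784)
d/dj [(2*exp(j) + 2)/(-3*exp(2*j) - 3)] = 2*(2*(exp(j) + 1)*exp(j) - exp(2*j) - 1)*exp(j)/(3*(exp(2*j) + 1)^2)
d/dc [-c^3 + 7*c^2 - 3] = c*(14 - 3*c)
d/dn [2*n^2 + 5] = 4*n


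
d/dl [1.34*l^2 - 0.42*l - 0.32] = 2.68*l - 0.42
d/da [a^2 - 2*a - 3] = 2*a - 2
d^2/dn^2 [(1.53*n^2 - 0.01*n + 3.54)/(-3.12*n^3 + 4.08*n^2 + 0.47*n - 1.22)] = (-29.787264*n^6 + 0.584063999999955*n^5 - 427.74264*n^4 + 808.767744*n^3 - 368.574336*n^2 + 40.416768*n - 41.348416)/(30.371328*n^9 - 119.149056*n^8 + 142.0848*n^7 + 3.60806399999998*n^6 - 114.584472*n^5 + 47.48796*n^4 + 27.864433*n^3 - 17.409522*n^2 - 2.098644*n + 1.815848)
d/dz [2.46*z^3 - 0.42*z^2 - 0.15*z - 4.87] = 7.38*z^2 - 0.84*z - 0.15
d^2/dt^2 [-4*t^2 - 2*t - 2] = -8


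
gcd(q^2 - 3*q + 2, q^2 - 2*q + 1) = q - 1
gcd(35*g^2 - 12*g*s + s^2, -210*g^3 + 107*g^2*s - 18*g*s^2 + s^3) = 35*g^2 - 12*g*s + s^2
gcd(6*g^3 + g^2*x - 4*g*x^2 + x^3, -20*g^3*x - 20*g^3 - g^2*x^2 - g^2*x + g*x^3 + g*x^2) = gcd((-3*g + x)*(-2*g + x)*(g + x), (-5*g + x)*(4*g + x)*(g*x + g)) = 1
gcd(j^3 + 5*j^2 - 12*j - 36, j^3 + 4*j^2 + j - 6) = j + 2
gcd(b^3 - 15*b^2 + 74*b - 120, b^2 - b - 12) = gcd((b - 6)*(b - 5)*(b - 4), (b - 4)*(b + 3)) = b - 4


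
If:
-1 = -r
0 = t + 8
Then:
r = 1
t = -8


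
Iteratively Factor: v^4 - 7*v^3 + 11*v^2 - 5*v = (v - 1)*(v^3 - 6*v^2 + 5*v) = v*(v - 1)*(v^2 - 6*v + 5) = v*(v - 5)*(v - 1)*(v - 1)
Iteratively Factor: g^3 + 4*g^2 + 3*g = (g)*(g^2 + 4*g + 3) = g*(g + 1)*(g + 3)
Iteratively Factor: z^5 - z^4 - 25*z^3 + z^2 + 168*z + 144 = (z - 4)*(z^4 + 3*z^3 - 13*z^2 - 51*z - 36) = (z - 4)^2*(z^3 + 7*z^2 + 15*z + 9) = (z - 4)^2*(z + 3)*(z^2 + 4*z + 3) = (z - 4)^2*(z + 1)*(z + 3)*(z + 3)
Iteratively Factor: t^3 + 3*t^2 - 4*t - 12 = (t + 3)*(t^2 - 4) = (t + 2)*(t + 3)*(t - 2)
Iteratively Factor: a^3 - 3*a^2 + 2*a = (a - 1)*(a^2 - 2*a) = (a - 2)*(a - 1)*(a)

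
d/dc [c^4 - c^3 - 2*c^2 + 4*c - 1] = 4*c^3 - 3*c^2 - 4*c + 4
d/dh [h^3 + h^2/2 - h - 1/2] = 3*h^2 + h - 1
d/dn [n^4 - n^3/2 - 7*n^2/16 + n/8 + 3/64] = 4*n^3 - 3*n^2/2 - 7*n/8 + 1/8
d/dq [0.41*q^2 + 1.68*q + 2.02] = 0.82*q + 1.68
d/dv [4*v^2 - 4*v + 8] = 8*v - 4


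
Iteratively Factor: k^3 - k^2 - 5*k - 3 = (k + 1)*(k^2 - 2*k - 3) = (k - 3)*(k + 1)*(k + 1)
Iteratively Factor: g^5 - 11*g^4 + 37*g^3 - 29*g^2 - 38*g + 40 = (g - 1)*(g^4 - 10*g^3 + 27*g^2 - 2*g - 40) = (g - 1)*(g + 1)*(g^3 - 11*g^2 + 38*g - 40) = (g - 4)*(g - 1)*(g + 1)*(g^2 - 7*g + 10) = (g - 5)*(g - 4)*(g - 1)*(g + 1)*(g - 2)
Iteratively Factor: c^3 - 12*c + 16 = (c - 2)*(c^2 + 2*c - 8) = (c - 2)*(c + 4)*(c - 2)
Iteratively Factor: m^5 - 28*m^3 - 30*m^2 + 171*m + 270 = (m - 5)*(m^4 + 5*m^3 - 3*m^2 - 45*m - 54) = (m - 5)*(m - 3)*(m^3 + 8*m^2 + 21*m + 18) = (m - 5)*(m - 3)*(m + 3)*(m^2 + 5*m + 6) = (m - 5)*(m - 3)*(m + 3)^2*(m + 2)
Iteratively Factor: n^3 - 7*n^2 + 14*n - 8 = (n - 1)*(n^2 - 6*n + 8) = (n - 4)*(n - 1)*(n - 2)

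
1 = 1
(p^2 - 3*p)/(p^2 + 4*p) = (p - 3)/(p + 4)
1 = 1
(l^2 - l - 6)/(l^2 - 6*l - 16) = (l - 3)/(l - 8)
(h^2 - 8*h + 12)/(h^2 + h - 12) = (h^2 - 8*h + 12)/(h^2 + h - 12)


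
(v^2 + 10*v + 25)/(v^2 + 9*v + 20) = (v + 5)/(v + 4)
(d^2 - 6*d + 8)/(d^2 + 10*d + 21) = (d^2 - 6*d + 8)/(d^2 + 10*d + 21)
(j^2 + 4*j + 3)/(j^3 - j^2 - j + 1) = (j + 3)/(j^2 - 2*j + 1)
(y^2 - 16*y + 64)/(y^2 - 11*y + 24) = (y - 8)/(y - 3)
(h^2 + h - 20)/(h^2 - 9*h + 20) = (h + 5)/(h - 5)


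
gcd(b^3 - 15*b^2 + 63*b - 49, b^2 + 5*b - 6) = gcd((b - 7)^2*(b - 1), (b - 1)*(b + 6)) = b - 1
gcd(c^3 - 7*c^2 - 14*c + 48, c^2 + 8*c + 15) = c + 3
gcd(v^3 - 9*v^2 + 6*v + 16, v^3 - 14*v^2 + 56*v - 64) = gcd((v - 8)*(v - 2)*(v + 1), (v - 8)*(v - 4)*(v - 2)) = v^2 - 10*v + 16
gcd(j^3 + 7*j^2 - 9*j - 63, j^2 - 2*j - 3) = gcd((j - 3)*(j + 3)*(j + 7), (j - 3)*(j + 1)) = j - 3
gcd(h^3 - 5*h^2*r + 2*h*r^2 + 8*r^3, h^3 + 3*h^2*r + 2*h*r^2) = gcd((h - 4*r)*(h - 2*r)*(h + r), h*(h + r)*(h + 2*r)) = h + r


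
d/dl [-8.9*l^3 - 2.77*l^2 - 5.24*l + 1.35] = -26.7*l^2 - 5.54*l - 5.24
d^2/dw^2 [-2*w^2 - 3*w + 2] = -4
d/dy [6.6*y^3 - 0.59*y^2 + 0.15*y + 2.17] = 19.8*y^2 - 1.18*y + 0.15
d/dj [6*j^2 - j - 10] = 12*j - 1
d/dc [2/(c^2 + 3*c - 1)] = 2*(-2*c - 3)/(c^2 + 3*c - 1)^2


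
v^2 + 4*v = v*(v + 4)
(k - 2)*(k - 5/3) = k^2 - 11*k/3 + 10/3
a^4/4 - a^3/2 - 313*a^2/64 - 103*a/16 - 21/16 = (a/4 + 1/2)*(a - 6)*(a + 1/4)*(a + 7/4)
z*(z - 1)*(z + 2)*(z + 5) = z^4 + 6*z^3 + 3*z^2 - 10*z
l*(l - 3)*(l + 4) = l^3 + l^2 - 12*l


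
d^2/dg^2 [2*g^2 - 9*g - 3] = 4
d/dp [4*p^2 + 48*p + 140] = 8*p + 48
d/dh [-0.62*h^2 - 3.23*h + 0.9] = -1.24*h - 3.23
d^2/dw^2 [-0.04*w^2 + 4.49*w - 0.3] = -0.0800000000000000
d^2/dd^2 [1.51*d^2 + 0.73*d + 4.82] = 3.02000000000000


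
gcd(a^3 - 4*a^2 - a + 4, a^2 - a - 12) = a - 4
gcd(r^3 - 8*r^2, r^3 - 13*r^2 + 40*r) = r^2 - 8*r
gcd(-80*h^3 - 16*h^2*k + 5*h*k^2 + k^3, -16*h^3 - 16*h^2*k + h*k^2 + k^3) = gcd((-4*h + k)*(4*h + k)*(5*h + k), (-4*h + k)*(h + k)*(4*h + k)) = 16*h^2 - k^2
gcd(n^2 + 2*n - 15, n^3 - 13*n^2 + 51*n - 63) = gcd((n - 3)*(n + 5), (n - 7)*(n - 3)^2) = n - 3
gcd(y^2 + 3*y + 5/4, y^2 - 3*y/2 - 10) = y + 5/2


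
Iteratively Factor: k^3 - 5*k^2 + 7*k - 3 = (k - 1)*(k^2 - 4*k + 3) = (k - 3)*(k - 1)*(k - 1)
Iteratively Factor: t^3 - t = (t - 1)*(t^2 + t) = (t - 1)*(t + 1)*(t)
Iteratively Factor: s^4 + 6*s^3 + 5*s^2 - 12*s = (s)*(s^3 + 6*s^2 + 5*s - 12) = s*(s + 3)*(s^2 + 3*s - 4) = s*(s - 1)*(s + 3)*(s + 4)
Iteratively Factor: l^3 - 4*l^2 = (l - 4)*(l^2) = l*(l - 4)*(l)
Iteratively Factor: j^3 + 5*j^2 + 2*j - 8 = (j - 1)*(j^2 + 6*j + 8) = (j - 1)*(j + 2)*(j + 4)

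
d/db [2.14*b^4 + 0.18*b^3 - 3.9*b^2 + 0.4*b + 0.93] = 8.56*b^3 + 0.54*b^2 - 7.8*b + 0.4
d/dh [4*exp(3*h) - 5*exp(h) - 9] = (12*exp(2*h) - 5)*exp(h)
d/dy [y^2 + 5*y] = 2*y + 5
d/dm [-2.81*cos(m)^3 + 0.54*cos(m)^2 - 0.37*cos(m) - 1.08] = (8.43*cos(m)^2 - 1.08*cos(m) + 0.37)*sin(m)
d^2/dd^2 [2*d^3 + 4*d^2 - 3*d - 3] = 12*d + 8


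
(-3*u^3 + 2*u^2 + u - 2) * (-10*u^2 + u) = 30*u^5 - 23*u^4 - 8*u^3 + 21*u^2 - 2*u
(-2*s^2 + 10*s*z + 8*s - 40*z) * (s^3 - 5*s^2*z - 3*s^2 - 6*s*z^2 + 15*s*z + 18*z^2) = -2*s^5 + 20*s^4*z + 14*s^4 - 38*s^3*z^2 - 140*s^3*z - 24*s^3 - 60*s^2*z^3 + 266*s^2*z^2 + 240*s^2*z + 420*s*z^3 - 456*s*z^2 - 720*z^3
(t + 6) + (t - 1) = 2*t + 5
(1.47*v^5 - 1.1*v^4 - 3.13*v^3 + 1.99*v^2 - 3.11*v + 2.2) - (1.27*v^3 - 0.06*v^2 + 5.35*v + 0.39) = 1.47*v^5 - 1.1*v^4 - 4.4*v^3 + 2.05*v^2 - 8.46*v + 1.81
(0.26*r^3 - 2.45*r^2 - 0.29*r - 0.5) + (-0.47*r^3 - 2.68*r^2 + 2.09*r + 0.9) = -0.21*r^3 - 5.13*r^2 + 1.8*r + 0.4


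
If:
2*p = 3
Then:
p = 3/2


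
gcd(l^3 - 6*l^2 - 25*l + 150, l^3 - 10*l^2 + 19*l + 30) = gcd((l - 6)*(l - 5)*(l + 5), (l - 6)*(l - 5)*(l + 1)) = l^2 - 11*l + 30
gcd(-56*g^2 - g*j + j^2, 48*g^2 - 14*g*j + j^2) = 8*g - j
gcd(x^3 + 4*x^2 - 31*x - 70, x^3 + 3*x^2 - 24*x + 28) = x + 7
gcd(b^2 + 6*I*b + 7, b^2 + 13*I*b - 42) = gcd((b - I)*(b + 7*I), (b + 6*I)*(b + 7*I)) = b + 7*I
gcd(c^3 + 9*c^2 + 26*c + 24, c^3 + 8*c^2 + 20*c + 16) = c^2 + 6*c + 8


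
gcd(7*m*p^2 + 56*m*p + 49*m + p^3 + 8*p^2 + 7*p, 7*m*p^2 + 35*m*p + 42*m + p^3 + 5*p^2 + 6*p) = 7*m + p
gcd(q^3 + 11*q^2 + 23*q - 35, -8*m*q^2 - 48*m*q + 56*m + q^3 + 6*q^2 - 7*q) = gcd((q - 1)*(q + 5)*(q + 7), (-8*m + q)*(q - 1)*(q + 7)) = q^2 + 6*q - 7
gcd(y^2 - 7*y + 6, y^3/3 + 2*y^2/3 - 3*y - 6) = 1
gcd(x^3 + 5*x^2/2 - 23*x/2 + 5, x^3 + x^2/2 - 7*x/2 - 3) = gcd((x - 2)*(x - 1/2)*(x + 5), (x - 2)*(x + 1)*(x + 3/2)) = x - 2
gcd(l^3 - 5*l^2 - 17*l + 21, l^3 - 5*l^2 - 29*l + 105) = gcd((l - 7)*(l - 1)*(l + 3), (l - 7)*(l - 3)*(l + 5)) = l - 7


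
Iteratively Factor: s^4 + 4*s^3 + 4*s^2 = (s + 2)*(s^3 + 2*s^2) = s*(s + 2)*(s^2 + 2*s) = s^2*(s + 2)*(s + 2)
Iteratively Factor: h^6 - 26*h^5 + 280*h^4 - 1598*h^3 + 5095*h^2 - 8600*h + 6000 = (h - 3)*(h^5 - 23*h^4 + 211*h^3 - 965*h^2 + 2200*h - 2000) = (h - 5)*(h - 3)*(h^4 - 18*h^3 + 121*h^2 - 360*h + 400) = (h - 5)^2*(h - 3)*(h^3 - 13*h^2 + 56*h - 80) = (h - 5)^3*(h - 3)*(h^2 - 8*h + 16) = (h - 5)^3*(h - 4)*(h - 3)*(h - 4)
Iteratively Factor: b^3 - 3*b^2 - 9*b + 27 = (b - 3)*(b^2 - 9) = (b - 3)^2*(b + 3)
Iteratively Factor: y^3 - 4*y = (y)*(y^2 - 4) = y*(y + 2)*(y - 2)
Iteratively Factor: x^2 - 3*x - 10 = (x + 2)*(x - 5)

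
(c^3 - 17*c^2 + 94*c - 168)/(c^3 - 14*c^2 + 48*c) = (c^2 - 11*c + 28)/(c*(c - 8))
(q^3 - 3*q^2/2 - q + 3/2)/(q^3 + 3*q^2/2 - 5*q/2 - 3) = (q - 1)/(q + 2)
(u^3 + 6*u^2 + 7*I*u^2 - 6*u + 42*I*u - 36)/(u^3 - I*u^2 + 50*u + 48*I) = (u + 6)/(u - 8*I)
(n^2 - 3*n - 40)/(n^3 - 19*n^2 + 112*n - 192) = (n + 5)/(n^2 - 11*n + 24)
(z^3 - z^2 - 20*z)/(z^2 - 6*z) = (z^2 - z - 20)/(z - 6)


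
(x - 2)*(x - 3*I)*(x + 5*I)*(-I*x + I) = -I*x^4 + 2*x^3 + 3*I*x^3 - 6*x^2 - 17*I*x^2 + 4*x + 45*I*x - 30*I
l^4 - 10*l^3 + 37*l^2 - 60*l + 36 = (l - 3)^2*(l - 2)^2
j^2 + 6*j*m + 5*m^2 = (j + m)*(j + 5*m)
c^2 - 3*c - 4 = (c - 4)*(c + 1)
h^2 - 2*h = h*(h - 2)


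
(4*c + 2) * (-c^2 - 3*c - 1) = -4*c^3 - 14*c^2 - 10*c - 2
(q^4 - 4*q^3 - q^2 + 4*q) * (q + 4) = q^5 - 17*q^3 + 16*q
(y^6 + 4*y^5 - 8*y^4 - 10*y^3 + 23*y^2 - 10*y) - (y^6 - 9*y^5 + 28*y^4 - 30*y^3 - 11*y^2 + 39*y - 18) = 13*y^5 - 36*y^4 + 20*y^3 + 34*y^2 - 49*y + 18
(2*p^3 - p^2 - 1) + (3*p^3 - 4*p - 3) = 5*p^3 - p^2 - 4*p - 4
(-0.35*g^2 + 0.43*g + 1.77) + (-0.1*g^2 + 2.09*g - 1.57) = -0.45*g^2 + 2.52*g + 0.2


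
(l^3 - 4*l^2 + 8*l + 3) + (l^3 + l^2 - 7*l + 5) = 2*l^3 - 3*l^2 + l + 8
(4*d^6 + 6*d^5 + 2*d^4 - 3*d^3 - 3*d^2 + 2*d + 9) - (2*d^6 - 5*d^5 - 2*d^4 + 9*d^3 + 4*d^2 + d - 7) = 2*d^6 + 11*d^5 + 4*d^4 - 12*d^3 - 7*d^2 + d + 16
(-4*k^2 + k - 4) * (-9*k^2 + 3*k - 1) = 36*k^4 - 21*k^3 + 43*k^2 - 13*k + 4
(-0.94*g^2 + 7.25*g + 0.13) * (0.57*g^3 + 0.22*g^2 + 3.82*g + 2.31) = -0.5358*g^5 + 3.9257*g^4 - 1.9217*g^3 + 25.5522*g^2 + 17.2441*g + 0.3003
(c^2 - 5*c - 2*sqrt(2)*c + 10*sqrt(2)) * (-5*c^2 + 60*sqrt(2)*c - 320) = -5*c^4 + 25*c^3 + 70*sqrt(2)*c^3 - 560*c^2 - 350*sqrt(2)*c^2 + 640*sqrt(2)*c + 2800*c - 3200*sqrt(2)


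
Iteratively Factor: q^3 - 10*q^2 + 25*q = (q)*(q^2 - 10*q + 25) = q*(q - 5)*(q - 5)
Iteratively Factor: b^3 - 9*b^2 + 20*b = (b)*(b^2 - 9*b + 20) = b*(b - 5)*(b - 4)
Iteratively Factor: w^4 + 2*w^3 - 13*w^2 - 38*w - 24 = (w - 4)*(w^3 + 6*w^2 + 11*w + 6) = (w - 4)*(w + 3)*(w^2 + 3*w + 2) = (w - 4)*(w + 1)*(w + 3)*(w + 2)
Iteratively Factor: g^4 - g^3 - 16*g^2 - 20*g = (g - 5)*(g^3 + 4*g^2 + 4*g) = (g - 5)*(g + 2)*(g^2 + 2*g) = g*(g - 5)*(g + 2)*(g + 2)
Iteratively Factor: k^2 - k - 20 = (k - 5)*(k + 4)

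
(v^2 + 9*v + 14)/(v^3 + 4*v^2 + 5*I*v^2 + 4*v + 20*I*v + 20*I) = (v + 7)/(v^2 + v*(2 + 5*I) + 10*I)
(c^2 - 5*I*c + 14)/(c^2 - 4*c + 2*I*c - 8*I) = (c - 7*I)/(c - 4)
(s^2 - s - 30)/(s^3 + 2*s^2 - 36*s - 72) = (s + 5)/(s^2 + 8*s + 12)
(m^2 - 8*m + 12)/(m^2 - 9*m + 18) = (m - 2)/(m - 3)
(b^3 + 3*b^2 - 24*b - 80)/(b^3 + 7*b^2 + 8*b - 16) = (b - 5)/(b - 1)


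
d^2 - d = d*(d - 1)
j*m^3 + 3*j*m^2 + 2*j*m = m*(m + 2)*(j*m + j)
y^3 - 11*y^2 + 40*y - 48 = (y - 4)^2*(y - 3)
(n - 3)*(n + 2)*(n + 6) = n^3 + 5*n^2 - 12*n - 36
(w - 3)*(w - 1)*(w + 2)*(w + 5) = w^4 + 3*w^3 - 15*w^2 - 19*w + 30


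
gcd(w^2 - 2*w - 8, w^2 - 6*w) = 1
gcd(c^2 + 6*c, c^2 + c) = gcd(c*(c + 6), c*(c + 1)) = c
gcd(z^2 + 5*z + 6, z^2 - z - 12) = z + 3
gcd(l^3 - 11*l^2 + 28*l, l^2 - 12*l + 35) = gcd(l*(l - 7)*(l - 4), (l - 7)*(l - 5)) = l - 7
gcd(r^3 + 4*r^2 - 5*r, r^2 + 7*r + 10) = r + 5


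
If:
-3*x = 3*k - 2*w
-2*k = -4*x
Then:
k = 2*x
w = 9*x/2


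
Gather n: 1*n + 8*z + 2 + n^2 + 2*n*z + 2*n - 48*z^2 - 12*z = n^2 + n*(2*z + 3) - 48*z^2 - 4*z + 2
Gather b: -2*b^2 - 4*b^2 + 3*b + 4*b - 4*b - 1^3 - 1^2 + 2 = -6*b^2 + 3*b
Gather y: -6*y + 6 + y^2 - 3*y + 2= y^2 - 9*y + 8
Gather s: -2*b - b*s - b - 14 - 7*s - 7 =-3*b + s*(-b - 7) - 21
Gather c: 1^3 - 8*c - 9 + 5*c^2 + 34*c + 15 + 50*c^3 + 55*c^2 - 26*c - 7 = 50*c^3 + 60*c^2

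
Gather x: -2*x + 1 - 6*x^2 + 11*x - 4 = -6*x^2 + 9*x - 3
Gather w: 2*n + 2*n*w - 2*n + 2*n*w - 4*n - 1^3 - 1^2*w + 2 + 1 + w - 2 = 4*n*w - 4*n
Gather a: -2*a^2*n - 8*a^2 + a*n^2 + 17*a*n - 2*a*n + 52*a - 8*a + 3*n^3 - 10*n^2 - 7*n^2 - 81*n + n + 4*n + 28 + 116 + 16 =a^2*(-2*n - 8) + a*(n^2 + 15*n + 44) + 3*n^3 - 17*n^2 - 76*n + 160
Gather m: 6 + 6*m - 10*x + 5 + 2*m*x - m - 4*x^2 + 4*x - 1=m*(2*x + 5) - 4*x^2 - 6*x + 10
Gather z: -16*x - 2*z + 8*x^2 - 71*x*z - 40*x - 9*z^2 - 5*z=8*x^2 - 56*x - 9*z^2 + z*(-71*x - 7)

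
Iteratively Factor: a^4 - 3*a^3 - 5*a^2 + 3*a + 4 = (a - 4)*(a^3 + a^2 - a - 1) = (a - 4)*(a + 1)*(a^2 - 1) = (a - 4)*(a - 1)*(a + 1)*(a + 1)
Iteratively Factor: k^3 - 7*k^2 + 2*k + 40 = (k + 2)*(k^2 - 9*k + 20) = (k - 5)*(k + 2)*(k - 4)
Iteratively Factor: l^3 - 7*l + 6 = (l - 2)*(l^2 + 2*l - 3) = (l - 2)*(l - 1)*(l + 3)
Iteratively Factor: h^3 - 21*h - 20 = (h + 4)*(h^2 - 4*h - 5) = (h + 1)*(h + 4)*(h - 5)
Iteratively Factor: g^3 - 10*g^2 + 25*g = (g)*(g^2 - 10*g + 25) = g*(g - 5)*(g - 5)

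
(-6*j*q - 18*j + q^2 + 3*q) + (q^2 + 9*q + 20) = -6*j*q - 18*j + 2*q^2 + 12*q + 20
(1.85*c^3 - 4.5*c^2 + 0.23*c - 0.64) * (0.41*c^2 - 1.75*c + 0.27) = 0.7585*c^5 - 5.0825*c^4 + 8.4688*c^3 - 1.8799*c^2 + 1.1821*c - 0.1728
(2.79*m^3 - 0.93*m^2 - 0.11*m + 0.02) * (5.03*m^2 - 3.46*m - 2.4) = 14.0337*m^5 - 14.3313*m^4 - 4.0315*m^3 + 2.7132*m^2 + 0.1948*m - 0.048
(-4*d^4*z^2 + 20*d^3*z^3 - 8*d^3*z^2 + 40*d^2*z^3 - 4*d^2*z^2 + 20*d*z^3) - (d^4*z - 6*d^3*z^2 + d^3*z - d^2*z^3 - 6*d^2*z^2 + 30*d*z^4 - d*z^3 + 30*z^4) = -4*d^4*z^2 - d^4*z + 20*d^3*z^3 - 2*d^3*z^2 - d^3*z + 41*d^2*z^3 + 2*d^2*z^2 - 30*d*z^4 + 21*d*z^3 - 30*z^4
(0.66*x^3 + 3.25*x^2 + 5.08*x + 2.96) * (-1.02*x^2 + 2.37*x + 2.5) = -0.6732*x^5 - 1.7508*x^4 + 4.1709*x^3 + 17.1454*x^2 + 19.7152*x + 7.4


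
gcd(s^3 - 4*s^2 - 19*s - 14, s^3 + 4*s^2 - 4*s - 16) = s + 2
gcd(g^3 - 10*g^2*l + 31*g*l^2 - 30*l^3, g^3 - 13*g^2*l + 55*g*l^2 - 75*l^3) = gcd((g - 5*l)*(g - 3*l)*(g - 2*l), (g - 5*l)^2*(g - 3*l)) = g^2 - 8*g*l + 15*l^2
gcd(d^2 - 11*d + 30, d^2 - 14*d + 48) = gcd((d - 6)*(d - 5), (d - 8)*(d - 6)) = d - 6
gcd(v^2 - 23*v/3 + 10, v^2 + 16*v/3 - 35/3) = v - 5/3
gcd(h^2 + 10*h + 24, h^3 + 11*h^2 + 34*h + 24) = h^2 + 10*h + 24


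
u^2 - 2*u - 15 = (u - 5)*(u + 3)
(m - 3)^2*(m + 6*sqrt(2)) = m^3 - 6*m^2 + 6*sqrt(2)*m^2 - 36*sqrt(2)*m + 9*m + 54*sqrt(2)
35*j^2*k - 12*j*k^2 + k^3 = k*(-7*j + k)*(-5*j + k)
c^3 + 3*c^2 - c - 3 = (c - 1)*(c + 1)*(c + 3)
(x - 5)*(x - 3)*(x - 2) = x^3 - 10*x^2 + 31*x - 30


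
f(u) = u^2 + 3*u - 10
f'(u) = 2*u + 3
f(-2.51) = -11.23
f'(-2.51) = -2.02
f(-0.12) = -10.35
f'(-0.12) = 2.76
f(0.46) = -8.41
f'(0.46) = 3.92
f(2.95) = 7.55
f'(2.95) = 8.90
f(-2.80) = -10.56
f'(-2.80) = -2.60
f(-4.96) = -0.28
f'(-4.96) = -6.92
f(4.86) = 28.20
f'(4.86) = 12.72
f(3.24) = 10.22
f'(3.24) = 9.48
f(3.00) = 8.00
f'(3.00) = 9.00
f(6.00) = 44.00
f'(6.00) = 15.00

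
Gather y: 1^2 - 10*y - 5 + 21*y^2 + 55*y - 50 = 21*y^2 + 45*y - 54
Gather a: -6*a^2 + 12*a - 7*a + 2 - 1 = -6*a^2 + 5*a + 1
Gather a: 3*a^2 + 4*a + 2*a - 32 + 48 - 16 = 3*a^2 + 6*a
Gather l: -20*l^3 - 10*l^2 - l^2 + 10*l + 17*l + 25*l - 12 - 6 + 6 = -20*l^3 - 11*l^2 + 52*l - 12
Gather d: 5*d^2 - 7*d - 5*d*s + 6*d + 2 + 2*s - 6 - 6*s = 5*d^2 + d*(-5*s - 1) - 4*s - 4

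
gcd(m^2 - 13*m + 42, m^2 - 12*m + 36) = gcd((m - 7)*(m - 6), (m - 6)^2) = m - 6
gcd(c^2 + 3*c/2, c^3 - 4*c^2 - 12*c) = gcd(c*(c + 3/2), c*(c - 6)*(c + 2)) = c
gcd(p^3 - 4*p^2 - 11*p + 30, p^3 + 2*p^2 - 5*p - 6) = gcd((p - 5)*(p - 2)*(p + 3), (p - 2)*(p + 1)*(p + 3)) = p^2 + p - 6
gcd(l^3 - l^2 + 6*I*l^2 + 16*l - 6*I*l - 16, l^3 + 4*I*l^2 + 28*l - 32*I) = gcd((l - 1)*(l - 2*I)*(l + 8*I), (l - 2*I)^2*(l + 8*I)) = l^2 + 6*I*l + 16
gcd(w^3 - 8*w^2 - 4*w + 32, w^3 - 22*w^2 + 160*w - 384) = w - 8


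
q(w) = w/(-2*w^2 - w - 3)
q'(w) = w*(4*w + 1)/(-2*w^2 - w - 3)^2 + 1/(-2*w^2 - w - 3) = (-2*w^2 + w*(4*w + 1) - w - 3)/(2*w^2 + w + 3)^2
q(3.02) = -0.12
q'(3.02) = 0.03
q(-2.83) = 0.17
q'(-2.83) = 0.05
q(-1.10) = 0.25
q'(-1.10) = -0.03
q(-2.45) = 0.20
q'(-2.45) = 0.06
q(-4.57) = 0.11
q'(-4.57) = 0.02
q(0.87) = -0.16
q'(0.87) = -0.05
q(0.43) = -0.11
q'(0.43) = -0.18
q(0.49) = -0.12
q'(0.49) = -0.16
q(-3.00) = 0.17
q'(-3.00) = 0.05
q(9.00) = -0.05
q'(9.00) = 0.01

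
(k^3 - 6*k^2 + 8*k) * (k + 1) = k^4 - 5*k^3 + 2*k^2 + 8*k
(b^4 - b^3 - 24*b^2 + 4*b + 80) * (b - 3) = b^5 - 4*b^4 - 21*b^3 + 76*b^2 + 68*b - 240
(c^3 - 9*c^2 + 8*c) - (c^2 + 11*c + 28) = c^3 - 10*c^2 - 3*c - 28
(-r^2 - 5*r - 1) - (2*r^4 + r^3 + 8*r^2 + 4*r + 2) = -2*r^4 - r^3 - 9*r^2 - 9*r - 3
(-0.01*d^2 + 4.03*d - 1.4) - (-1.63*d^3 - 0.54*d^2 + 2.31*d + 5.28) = 1.63*d^3 + 0.53*d^2 + 1.72*d - 6.68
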